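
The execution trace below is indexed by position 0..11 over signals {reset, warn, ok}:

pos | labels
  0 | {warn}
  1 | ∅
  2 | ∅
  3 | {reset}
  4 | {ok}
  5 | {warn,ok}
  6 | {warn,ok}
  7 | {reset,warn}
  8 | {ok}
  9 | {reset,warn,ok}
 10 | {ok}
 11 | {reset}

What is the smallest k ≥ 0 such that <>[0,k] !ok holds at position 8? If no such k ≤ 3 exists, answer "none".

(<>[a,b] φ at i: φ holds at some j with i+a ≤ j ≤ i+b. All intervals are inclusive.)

3

Scan j = 8,9,… for !ok:
  j=8: fails
  j=9: fails
  j=10: fails
  j=11: holds
First hit at j=11, so smallest k = 11-8 = 3.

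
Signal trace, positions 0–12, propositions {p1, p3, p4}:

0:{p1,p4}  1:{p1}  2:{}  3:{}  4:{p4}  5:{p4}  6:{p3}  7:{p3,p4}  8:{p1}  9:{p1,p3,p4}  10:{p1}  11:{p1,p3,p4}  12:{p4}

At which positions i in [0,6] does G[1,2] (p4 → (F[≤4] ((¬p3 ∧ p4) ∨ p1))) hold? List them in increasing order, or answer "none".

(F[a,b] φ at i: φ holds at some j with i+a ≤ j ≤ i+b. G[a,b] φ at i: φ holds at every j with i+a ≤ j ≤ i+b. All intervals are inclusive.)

0, 1, 2, 3, 4, 5, 6

Evaluate at each i in [0,6]:
  i=0: ✓ (all of [1,2])
  i=1: ✓ (all of [2,3])
  i=2: ✓ (all of [3,4])
  i=3: ✓ (all of [4,5])
  i=4: ✓ (all of [5,6])
  i=5: ✓ (all of [6,7])
  i=6: ✓ (all of [7,8])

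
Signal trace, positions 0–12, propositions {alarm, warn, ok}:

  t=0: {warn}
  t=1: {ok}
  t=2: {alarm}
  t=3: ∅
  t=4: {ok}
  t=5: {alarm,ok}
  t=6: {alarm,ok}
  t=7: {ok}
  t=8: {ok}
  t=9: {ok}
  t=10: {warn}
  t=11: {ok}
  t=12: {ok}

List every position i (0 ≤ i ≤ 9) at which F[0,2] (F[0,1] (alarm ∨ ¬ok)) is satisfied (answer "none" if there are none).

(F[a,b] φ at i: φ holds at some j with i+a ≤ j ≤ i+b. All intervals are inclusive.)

Evaluate at each i in [0,9]:
  i=0: ✓ (witness j=0)
  i=1: ✓ (witness j=1)
  i=2: ✓ (witness j=2)
  i=3: ✓ (witness j=3)
  i=4: ✓ (witness j=4)
  i=5: ✓ (witness j=5)
  i=6: ✓ (witness j=6)
  i=7: ✓ (witness j=9)
  i=8: ✓ (witness j=9)
  i=9: ✓ (witness j=9)

0, 1, 2, 3, 4, 5, 6, 7, 8, 9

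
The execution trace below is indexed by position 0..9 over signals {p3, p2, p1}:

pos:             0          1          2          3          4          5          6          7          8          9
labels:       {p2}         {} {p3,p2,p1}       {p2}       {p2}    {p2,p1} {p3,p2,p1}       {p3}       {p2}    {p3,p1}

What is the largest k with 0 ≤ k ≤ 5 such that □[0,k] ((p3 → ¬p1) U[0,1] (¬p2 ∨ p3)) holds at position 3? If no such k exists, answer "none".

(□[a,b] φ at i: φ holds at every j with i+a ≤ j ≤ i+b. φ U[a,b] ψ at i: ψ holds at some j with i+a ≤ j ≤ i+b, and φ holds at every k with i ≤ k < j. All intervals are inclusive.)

((p3 → ¬p1) U[0,1] (¬p2 ∨ p3)) must hold from j=3 onward; find where it first fails.
  j=3: fails → no k works.

none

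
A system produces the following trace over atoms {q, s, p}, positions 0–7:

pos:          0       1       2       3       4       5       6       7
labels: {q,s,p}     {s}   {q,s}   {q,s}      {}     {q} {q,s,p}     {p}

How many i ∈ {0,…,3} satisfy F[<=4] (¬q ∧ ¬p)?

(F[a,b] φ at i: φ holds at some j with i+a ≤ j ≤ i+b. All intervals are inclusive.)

Evaluate at each i in [0,3]:
  i=0: ✓ (witness j=1)
  i=1: ✓ (witness j=1)
  i=2: ✓ (witness j=4)
  i=3: ✓ (witness j=4)
Positions where it holds: {0, 1, 2, 3} → 4.

4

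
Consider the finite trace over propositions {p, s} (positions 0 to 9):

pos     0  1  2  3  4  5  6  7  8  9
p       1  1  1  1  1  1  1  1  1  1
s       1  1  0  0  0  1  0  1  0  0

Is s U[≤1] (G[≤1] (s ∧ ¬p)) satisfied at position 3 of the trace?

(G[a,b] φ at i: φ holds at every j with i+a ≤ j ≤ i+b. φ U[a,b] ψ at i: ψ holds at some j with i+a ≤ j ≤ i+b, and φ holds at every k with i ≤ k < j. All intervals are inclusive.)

False

Need some j in [3,4] with G[≤1] (s ∧ ¬p), and s at every k in [3,j-1].
  j=3: G[≤1] (s ∧ ¬p) — fails at 3.
  j=4: G[≤1] (s ∧ ¬p) — fails at 4.
No j in the window works → until fails.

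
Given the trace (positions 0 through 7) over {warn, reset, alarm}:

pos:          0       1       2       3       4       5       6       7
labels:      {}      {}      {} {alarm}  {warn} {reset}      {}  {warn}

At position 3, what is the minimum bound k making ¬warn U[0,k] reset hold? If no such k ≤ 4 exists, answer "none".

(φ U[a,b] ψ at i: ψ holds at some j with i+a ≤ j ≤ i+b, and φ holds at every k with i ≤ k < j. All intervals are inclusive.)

none

Need earliest j ≥ 3 with reset, and ¬warn at every k in [3,j-1].
  j=3: rhs fails.
  j=4: rhs fails.
  j=5: rhs holds but lhs fails at k=4.
  j=6: rhs fails.
  j=7: rhs fails.
No witness within the range → none.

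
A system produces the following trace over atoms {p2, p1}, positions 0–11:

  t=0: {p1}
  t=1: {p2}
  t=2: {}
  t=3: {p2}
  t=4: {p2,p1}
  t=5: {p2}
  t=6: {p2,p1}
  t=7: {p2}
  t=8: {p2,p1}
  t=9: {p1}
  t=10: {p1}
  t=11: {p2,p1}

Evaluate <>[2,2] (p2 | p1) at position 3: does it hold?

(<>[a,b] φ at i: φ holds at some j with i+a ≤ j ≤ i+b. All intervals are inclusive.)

Yes

Check (p2 | p1) at each j in [5,5]:
  j=5: true
Found at j=5 → formula holds.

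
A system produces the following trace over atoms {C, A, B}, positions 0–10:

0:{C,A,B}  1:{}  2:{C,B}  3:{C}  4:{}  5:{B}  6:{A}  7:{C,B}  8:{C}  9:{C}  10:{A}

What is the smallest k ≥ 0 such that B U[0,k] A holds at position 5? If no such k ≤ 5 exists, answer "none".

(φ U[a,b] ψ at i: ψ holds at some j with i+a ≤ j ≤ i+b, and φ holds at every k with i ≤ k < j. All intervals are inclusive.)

Need earliest j ≥ 5 with A, and B at every k in [5,j-1].
  j=5: rhs fails.
  j=6: rhs holds; lhs holds on [5,5]. k = 1.

1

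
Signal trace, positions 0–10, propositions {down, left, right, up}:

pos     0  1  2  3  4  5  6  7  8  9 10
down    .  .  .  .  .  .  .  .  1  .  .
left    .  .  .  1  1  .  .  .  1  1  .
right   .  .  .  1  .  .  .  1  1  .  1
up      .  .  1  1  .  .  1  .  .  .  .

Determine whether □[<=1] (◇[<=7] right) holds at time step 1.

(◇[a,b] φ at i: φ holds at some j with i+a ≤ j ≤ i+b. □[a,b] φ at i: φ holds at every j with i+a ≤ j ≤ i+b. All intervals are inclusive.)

Holds

Check ◇[<=7] right at every j in [1,2]:
  j=1: holds (witness at 3)
  j=2: holds (witness at 3)
All positions satisfy it → formula holds.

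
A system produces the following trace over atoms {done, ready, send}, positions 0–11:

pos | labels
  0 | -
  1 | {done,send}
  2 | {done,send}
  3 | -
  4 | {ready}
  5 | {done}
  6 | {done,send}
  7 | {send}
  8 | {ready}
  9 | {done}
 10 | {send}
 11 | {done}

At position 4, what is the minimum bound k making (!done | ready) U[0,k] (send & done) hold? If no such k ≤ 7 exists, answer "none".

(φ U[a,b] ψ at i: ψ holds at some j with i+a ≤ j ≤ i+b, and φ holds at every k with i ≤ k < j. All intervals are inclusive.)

Need earliest j ≥ 4 with (send & done), and (!done | ready) at every k in [4,j-1].
  j=4: rhs fails.
  j=5: rhs fails.
  j=6: rhs holds but lhs fails at k=5.
  j=7: rhs fails.
  j=8: rhs fails.
  j=9: rhs fails.
  j=10: rhs fails.
  j=11: rhs fails.
No witness within the range → none.

none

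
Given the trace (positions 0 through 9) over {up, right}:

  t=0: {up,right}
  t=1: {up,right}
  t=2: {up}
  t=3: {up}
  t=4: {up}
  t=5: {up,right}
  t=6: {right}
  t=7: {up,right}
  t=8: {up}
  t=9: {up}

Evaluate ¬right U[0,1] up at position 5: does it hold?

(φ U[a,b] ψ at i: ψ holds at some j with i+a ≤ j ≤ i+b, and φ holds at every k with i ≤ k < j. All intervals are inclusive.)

True

Need some j in [5,6] with up, and ¬right at every k in [5,j-1].
  j=5: up holds; no prefix to check → satisfied.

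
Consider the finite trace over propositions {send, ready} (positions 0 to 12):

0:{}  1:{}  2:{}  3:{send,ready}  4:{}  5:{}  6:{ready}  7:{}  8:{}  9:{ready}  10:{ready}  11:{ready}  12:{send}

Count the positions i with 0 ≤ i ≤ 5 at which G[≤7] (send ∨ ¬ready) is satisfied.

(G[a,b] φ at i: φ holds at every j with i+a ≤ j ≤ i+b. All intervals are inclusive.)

Evaluate at each i in [0,5]:
  i=0: ✗ (fails at j=6)
  i=1: ✗ (fails at j=6)
  i=2: ✗ (fails at j=6)
  i=3: ✗ (fails at j=6)
  i=4: ✗ (fails at j=6)
  i=5: ✗ (fails at j=6)
Positions where it holds: {} → 0.

0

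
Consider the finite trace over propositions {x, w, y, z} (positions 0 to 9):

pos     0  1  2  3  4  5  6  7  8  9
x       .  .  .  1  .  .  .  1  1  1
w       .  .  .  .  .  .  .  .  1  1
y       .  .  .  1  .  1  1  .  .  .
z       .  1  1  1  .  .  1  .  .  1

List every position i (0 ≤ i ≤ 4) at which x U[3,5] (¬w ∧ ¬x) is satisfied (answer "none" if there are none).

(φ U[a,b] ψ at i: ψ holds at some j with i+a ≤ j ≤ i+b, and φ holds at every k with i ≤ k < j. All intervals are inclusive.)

Evaluate at each i in [0,4]:
  i=0: ✗ (lhs fails at k=0 before rhs at j=4)
  i=1: ✗ (lhs fails at k=1 before rhs at j=4)
  i=2: ✗ (lhs fails at k=2 before rhs at j=5)
  i=3: ✗ (lhs fails at k=4 before rhs at j=6)
  i=4: ✗ (no rhs in [7,9])

none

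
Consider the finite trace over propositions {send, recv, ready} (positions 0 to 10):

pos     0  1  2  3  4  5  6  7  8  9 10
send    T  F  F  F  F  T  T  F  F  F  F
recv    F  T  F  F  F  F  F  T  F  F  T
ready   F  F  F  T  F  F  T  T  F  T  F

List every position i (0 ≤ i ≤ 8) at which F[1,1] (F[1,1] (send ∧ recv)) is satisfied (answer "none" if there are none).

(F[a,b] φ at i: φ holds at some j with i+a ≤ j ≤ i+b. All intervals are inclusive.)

Evaluate at each i in [0,8]:
  i=0: ✗ (none in [1,1])
  i=1: ✗ (none in [2,2])
  i=2: ✗ (none in [3,3])
  i=3: ✗ (none in [4,4])
  i=4: ✗ (none in [5,5])
  i=5: ✗ (none in [6,6])
  i=6: ✗ (none in [7,7])
  i=7: ✗ (none in [8,8])
  i=8: ✗ (none in [9,9])

none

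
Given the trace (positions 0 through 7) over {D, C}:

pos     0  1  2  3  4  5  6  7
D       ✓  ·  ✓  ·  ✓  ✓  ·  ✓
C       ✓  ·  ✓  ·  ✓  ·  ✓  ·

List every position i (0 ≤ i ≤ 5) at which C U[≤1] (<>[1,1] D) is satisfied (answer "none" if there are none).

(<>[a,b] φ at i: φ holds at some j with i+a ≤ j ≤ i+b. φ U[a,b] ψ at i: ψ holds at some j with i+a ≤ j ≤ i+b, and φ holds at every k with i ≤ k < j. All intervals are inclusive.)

Evaluate at each i in [0,5]:
  i=0: ✓ (rhs at j=1; lhs holds on [0,0])
  i=1: ✓ (rhs at j=1)
  i=2: ✓ (rhs at j=3; lhs holds on [2,2])
  i=3: ✓ (rhs at j=3)
  i=4: ✓ (rhs at j=4)
  i=5: ✗ (lhs fails at k=5 before rhs at j=6)

0, 1, 2, 3, 4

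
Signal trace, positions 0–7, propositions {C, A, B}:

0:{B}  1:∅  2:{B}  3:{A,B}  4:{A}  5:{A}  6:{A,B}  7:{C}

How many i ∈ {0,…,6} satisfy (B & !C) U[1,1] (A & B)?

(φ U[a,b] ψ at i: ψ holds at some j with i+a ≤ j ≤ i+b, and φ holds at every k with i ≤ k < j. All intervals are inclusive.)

Evaluate at each i in [0,6]:
  i=0: ✗ (no rhs in [1,1])
  i=1: ✗ (no rhs in [2,2])
  i=2: ✓ (rhs at j=3; lhs holds on [2,2])
  i=3: ✗ (no rhs in [4,4])
  i=4: ✗ (no rhs in [5,5])
  i=5: ✗ (lhs fails at k=5 before rhs at j=6)
  i=6: ✗ (no rhs in [7,7])
Positions where it holds: {2} → 1.

1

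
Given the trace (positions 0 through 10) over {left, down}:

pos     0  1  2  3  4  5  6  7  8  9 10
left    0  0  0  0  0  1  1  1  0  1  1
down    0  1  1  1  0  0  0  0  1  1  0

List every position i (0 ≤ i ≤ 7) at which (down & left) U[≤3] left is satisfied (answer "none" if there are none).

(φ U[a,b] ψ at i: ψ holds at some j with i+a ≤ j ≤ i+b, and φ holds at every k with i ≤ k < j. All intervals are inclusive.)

Evaluate at each i in [0,7]:
  i=0: ✗ (no rhs in [0,3])
  i=1: ✗ (no rhs in [1,4])
  i=2: ✗ (lhs fails at k=2 before rhs at j=5)
  i=3: ✗ (lhs fails at k=3 before rhs at j=5)
  i=4: ✗ (lhs fails at k=4 before rhs at j=5)
  i=5: ✓ (rhs at j=5)
  i=6: ✓ (rhs at j=6)
  i=7: ✓ (rhs at j=7)

5, 6, 7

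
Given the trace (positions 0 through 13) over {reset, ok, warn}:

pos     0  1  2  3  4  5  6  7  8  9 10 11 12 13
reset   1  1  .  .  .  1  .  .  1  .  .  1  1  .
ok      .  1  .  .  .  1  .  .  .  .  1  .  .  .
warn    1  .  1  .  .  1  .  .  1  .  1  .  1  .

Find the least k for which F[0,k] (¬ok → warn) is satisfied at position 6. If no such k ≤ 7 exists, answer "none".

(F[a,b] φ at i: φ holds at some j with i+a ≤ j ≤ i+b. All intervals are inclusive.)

2

Scan j = 6,7,… for (¬ok → warn):
  j=6: fails
  j=7: fails
  j=8: holds
First hit at j=8, so smallest k = 8-6 = 2.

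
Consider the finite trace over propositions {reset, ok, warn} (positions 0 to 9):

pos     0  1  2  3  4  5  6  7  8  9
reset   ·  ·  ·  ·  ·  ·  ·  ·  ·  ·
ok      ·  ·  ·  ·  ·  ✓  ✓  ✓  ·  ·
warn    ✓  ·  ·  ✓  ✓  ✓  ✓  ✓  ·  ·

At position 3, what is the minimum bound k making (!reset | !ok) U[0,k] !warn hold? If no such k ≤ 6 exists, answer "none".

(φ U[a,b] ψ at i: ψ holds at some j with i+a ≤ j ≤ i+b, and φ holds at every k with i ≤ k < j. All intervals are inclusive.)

Need earliest j ≥ 3 with !warn, and (!reset | !ok) at every k in [3,j-1].
  j=3: rhs fails.
  j=4: rhs fails.
  j=5: rhs fails.
  j=6: rhs fails.
  j=7: rhs fails.
  j=8: rhs holds; lhs holds on [3,7]. k = 5.

5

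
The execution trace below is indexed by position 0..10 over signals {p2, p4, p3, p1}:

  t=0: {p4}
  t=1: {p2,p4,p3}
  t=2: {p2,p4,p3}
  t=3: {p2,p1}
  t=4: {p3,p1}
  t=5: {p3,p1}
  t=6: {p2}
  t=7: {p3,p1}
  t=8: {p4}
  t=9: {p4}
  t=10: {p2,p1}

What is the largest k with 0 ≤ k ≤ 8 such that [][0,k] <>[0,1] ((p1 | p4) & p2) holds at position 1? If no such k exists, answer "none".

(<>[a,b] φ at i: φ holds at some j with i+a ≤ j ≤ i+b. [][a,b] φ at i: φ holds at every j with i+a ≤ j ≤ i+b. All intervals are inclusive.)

2

<>[0,1] ((p1 | p4) & p2) must hold from j=1 onward; find where it first fails.
  j=1: holds
  j=2: holds
  j=3: holds
  j=4: fails
Holds on [1,3], so largest k = 2.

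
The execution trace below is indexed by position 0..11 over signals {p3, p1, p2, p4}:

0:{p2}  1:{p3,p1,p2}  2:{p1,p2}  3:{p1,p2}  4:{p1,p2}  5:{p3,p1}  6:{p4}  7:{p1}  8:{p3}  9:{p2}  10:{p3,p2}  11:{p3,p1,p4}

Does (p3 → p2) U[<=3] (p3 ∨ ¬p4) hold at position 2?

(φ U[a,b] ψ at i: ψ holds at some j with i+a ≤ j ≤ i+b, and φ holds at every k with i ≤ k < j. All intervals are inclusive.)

Need some j in [2,5] with (p3 ∨ ¬p4), and (p3 → p2) at every k in [2,j-1].
  j=2: (p3 ∨ ¬p4) holds; no prefix to check → satisfied.

Yes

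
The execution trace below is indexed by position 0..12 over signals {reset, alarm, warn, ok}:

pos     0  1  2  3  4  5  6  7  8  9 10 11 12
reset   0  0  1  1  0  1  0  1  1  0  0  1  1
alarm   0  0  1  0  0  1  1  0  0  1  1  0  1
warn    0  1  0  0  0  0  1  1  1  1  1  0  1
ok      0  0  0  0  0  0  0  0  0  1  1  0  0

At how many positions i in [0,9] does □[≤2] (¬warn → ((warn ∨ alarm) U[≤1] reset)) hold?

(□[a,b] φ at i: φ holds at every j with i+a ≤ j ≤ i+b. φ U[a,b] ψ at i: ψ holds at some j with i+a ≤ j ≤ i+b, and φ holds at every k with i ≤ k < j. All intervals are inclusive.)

6

Evaluate at each i in [0,9]:
  i=0: ✗ (fails at j=0)
  i=1: ✓ (all of [1,3])
  i=2: ✗ (fails at j=4)
  i=3: ✗ (fails at j=4)
  i=4: ✗ (fails at j=4)
  i=5: ✓ (all of [5,7])
  i=6: ✓ (all of [6,8])
  i=7: ✓ (all of [7,9])
  i=8: ✓ (all of [8,10])
  i=9: ✓ (all of [9,11])
Positions where it holds: {1, 5, 6, 7, 8, 9} → 6.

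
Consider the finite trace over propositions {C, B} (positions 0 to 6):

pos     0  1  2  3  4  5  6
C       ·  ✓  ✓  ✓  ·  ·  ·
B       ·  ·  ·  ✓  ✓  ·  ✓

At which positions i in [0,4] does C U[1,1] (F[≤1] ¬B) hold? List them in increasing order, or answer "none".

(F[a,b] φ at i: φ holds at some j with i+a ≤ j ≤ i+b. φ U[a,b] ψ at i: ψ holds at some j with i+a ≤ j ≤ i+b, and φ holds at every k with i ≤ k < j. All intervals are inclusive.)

Evaluate at each i in [0,4]:
  i=0: ✗ (lhs fails at k=0 before rhs at j=1)
  i=1: ✓ (rhs at j=2; lhs holds on [1,1])
  i=2: ✗ (no rhs in [3,3])
  i=3: ✓ (rhs at j=4; lhs holds on [3,3])
  i=4: ✗ (lhs fails at k=4 before rhs at j=5)

1, 3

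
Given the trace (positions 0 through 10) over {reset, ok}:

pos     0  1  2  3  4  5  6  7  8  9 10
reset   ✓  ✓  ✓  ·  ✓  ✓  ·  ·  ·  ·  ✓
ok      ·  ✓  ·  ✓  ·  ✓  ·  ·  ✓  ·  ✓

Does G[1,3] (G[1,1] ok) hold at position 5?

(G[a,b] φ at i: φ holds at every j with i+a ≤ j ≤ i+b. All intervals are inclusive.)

False

Check G[1,1] ok at every j in [6,8]:
  j=6: fails at 7
  j=7: holds on [8,8]
  j=8: fails at 9
Fails at j=6 → formula fails.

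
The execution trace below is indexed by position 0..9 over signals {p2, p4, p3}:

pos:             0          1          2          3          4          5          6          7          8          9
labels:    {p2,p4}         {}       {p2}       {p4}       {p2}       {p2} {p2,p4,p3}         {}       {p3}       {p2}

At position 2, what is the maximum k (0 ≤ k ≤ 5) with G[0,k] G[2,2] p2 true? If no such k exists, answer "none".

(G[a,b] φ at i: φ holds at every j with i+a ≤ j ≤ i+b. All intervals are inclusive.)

2

G[2,2] p2 must hold from j=2 onward; find where it first fails.
  j=2: holds
  j=3: holds
  j=4: holds
  j=5: fails
Holds on [2,4], so largest k = 2.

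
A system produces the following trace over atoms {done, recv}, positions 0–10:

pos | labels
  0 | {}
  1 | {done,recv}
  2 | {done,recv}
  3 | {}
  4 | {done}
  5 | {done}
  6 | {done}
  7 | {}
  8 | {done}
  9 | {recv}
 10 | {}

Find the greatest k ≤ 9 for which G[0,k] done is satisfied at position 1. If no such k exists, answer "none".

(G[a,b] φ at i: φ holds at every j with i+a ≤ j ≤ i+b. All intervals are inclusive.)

done must hold from j=1 onward; find where it first fails.
  j=1: holds
  j=2: holds
  j=3: fails
Holds on [1,2], so largest k = 1.

1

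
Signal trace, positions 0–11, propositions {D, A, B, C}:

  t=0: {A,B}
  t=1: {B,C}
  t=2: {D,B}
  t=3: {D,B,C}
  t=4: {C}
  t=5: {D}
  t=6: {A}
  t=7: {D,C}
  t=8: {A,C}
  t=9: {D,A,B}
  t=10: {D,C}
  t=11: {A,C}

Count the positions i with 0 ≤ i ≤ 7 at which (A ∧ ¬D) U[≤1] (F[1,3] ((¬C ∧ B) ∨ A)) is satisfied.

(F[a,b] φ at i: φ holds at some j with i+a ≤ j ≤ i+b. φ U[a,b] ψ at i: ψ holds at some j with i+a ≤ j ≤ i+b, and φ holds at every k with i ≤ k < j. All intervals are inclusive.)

7

Evaluate at each i in [0,7]:
  i=0: ✓ (rhs at j=0)
  i=1: ✓ (rhs at j=1)
  i=2: ✗ (lhs fails at k=2 before rhs at j=3)
  i=3: ✓ (rhs at j=3)
  i=4: ✓ (rhs at j=4)
  i=5: ✓ (rhs at j=5)
  i=6: ✓ (rhs at j=6)
  i=7: ✓ (rhs at j=7)
Positions where it holds: {0, 1, 3, 4, 5, 6, 7} → 7.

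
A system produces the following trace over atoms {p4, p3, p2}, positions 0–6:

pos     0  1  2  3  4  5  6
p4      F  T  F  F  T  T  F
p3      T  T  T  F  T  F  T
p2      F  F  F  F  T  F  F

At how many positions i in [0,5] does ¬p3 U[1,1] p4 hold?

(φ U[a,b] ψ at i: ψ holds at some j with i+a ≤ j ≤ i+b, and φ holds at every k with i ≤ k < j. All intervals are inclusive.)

Evaluate at each i in [0,5]:
  i=0: ✗ (lhs fails at k=0 before rhs at j=1)
  i=1: ✗ (no rhs in [2,2])
  i=2: ✗ (no rhs in [3,3])
  i=3: ✓ (rhs at j=4; lhs holds on [3,3])
  i=4: ✗ (lhs fails at k=4 before rhs at j=5)
  i=5: ✗ (no rhs in [6,6])
Positions where it holds: {3} → 1.

1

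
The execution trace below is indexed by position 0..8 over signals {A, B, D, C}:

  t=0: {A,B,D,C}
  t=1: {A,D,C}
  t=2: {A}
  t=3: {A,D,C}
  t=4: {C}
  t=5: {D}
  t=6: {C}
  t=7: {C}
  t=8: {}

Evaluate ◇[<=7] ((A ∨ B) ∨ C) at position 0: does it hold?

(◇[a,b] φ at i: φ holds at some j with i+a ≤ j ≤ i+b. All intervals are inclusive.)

Check ((A ∨ B) ∨ C) at each j in [0,7]:
  j=0: true
  j=1: true
  j=2: true
  j=3: true
  j=4: true
  j=5: false
  j=6: true
  j=7: true
Found at j=0 → formula holds.

True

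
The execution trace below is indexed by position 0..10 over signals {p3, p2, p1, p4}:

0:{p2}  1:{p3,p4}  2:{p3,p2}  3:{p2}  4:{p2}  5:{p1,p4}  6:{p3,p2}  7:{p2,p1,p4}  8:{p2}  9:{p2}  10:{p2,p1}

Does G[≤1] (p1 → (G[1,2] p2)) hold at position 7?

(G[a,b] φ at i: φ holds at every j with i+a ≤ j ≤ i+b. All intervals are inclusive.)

Yes

Check (p1 → (G[1,2] p2)) at every j in [7,8]:
  j=7: antecedent true; consequent holds on [8,9] → ✓
  j=8: antecedent false → ✓
All positions satisfy it → formula holds.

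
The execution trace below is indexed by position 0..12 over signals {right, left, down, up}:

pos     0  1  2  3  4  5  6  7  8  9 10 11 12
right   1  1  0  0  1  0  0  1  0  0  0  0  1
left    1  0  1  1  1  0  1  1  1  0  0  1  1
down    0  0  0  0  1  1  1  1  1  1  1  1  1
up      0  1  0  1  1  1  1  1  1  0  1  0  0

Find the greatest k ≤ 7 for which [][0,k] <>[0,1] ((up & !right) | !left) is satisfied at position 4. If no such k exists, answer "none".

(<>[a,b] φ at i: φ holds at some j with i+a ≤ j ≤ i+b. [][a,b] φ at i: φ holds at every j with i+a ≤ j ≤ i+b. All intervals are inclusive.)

<>[0,1] ((up & !right) | !left) must hold from j=4 onward; find where it first fails.
  j=4: holds
  j=5: holds
  j=6: holds
  j=7: holds
  j=8: holds
  j=9: holds
  j=10: holds
  j=11: fails
Holds on [4,10], so largest k = 6.

6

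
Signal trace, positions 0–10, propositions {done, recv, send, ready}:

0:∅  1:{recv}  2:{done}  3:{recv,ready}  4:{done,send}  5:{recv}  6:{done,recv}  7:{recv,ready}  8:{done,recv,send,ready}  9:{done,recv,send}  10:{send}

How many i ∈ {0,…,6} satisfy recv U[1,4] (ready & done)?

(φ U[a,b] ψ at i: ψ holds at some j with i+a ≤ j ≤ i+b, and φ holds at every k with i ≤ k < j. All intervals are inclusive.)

2

Evaluate at each i in [0,6]:
  i=0: ✗ (no rhs in [1,4])
  i=1: ✗ (no rhs in [2,5])
  i=2: ✗ (no rhs in [3,6])
  i=3: ✗ (no rhs in [4,7])
  i=4: ✗ (lhs fails at k=4 before rhs at j=8)
  i=5: ✓ (rhs at j=8; lhs holds on [5,7])
  i=6: ✓ (rhs at j=8; lhs holds on [6,7])
Positions where it holds: {5, 6} → 2.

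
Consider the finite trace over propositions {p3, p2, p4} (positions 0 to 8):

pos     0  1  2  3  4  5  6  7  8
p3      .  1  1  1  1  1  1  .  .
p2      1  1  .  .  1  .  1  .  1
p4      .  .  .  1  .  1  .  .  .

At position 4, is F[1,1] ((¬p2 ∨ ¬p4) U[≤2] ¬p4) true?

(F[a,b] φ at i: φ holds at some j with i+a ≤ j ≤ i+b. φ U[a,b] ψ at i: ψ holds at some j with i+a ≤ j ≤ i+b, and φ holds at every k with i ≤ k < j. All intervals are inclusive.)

Check ((¬p2 ∨ ¬p4) U[≤2] ¬p4) at each j in [5,5]:
  j=5: holds
Found at j=5 → formula holds.

Holds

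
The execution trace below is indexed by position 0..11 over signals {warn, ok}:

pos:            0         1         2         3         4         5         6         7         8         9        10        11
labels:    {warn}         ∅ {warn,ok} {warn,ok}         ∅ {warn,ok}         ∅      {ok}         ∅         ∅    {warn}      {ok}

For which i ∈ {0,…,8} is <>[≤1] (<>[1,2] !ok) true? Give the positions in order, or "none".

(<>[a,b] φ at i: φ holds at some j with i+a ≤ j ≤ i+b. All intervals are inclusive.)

0, 1, 2, 3, 4, 5, 6, 7, 8

Evaluate at each i in [0,8]:
  i=0: ✓ (witness j=0)
  i=1: ✓ (witness j=2)
  i=2: ✓ (witness j=2)
  i=3: ✓ (witness j=3)
  i=4: ✓ (witness j=4)
  i=5: ✓ (witness j=5)
  i=6: ✓ (witness j=6)
  i=7: ✓ (witness j=7)
  i=8: ✓ (witness j=8)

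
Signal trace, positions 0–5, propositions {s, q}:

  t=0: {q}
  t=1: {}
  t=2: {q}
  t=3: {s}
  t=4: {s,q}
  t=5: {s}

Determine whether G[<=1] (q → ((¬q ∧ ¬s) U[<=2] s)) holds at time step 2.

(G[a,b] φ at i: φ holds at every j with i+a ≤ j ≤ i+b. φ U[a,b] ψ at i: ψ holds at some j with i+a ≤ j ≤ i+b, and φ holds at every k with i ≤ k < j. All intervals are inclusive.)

Check (q → ((¬q ∧ ¬s) U[<=2] s)) at every j in [2,3]:
  j=2: antecedent true; consequent fails → ✗
  j=3: antecedent false → ✓
Fails at j=2 → formula fails.

No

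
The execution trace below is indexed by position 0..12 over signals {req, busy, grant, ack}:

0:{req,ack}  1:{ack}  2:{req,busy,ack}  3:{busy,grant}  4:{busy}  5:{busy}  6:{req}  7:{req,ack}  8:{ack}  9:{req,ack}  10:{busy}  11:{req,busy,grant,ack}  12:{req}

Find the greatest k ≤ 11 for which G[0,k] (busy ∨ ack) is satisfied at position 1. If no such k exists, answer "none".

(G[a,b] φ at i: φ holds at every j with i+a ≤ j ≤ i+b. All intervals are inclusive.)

(busy ∨ ack) must hold from j=1 onward; find where it first fails.
  j=1: holds
  j=2: holds
  j=3: holds
  j=4: holds
  j=5: holds
  j=6: fails
Holds on [1,5], so largest k = 4.

4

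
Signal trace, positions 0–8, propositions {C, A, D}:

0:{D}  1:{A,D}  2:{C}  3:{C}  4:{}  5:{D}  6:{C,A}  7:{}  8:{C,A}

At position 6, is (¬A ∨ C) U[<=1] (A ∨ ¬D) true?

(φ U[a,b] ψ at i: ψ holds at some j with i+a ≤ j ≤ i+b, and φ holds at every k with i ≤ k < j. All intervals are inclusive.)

True

Need some j in [6,7] with (A ∨ ¬D), and (¬A ∨ C) at every k in [6,j-1].
  j=6: (A ∨ ¬D) holds; no prefix to check → satisfied.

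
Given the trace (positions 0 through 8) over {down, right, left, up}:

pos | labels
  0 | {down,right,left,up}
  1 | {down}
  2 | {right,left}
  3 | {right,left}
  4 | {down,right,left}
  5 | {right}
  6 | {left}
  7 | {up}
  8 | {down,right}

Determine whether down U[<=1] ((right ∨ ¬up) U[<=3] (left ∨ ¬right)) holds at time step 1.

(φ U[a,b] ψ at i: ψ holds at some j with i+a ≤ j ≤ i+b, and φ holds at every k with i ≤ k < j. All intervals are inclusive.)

Yes

Need some j in [1,2] with ((right ∨ ¬up) U[<=3] (left ∨ ¬right)), and down at every k in [1,j-1].
  j=1: ((right ∨ ¬up) U[<=3] (left ∨ ¬right)) holds; no prefix to check → satisfied.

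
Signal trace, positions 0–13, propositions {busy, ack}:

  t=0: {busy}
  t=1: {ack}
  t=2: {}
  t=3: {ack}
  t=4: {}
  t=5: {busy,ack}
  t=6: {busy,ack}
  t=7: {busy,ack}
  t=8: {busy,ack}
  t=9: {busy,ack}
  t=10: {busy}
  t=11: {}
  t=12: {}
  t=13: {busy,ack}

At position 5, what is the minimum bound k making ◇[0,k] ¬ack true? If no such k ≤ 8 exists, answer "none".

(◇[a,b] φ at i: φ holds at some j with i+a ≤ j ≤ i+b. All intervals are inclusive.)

5

Scan j = 5,6,… for ¬ack:
  j=5: fails
  j=6: fails
  j=7: fails
  j=8: fails
  j=9: fails
  j=10: holds
First hit at j=10, so smallest k = 10-5 = 5.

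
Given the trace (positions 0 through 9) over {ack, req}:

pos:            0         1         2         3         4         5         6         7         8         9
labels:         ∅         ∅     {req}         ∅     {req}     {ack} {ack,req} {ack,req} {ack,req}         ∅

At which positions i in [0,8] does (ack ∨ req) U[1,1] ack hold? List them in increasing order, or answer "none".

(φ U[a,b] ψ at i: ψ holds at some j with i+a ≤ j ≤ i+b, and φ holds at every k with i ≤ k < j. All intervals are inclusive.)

4, 5, 6, 7

Evaluate at each i in [0,8]:
  i=0: ✗ (no rhs in [1,1])
  i=1: ✗ (no rhs in [2,2])
  i=2: ✗ (no rhs in [3,3])
  i=3: ✗ (no rhs in [4,4])
  i=4: ✓ (rhs at j=5; lhs holds on [4,4])
  i=5: ✓ (rhs at j=6; lhs holds on [5,5])
  i=6: ✓ (rhs at j=7; lhs holds on [6,6])
  i=7: ✓ (rhs at j=8; lhs holds on [7,7])
  i=8: ✗ (no rhs in [9,9])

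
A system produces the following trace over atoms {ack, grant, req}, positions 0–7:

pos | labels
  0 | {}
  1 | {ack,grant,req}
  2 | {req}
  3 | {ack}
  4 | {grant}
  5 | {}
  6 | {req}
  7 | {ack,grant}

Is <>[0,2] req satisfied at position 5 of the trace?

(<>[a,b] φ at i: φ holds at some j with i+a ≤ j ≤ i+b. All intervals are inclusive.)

Yes

Check req at each j in [5,7]:
  j=5: false
  j=6: true
  j=7: false
Found at j=6 → formula holds.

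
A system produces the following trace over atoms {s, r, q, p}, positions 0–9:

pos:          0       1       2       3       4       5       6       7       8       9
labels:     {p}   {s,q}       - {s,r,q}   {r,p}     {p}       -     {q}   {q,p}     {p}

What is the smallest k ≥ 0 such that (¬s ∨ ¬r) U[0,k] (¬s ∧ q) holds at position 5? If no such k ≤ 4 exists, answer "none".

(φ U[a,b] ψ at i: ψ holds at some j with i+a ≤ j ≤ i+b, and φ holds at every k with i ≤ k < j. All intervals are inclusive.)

2

Need earliest j ≥ 5 with (¬s ∧ q), and (¬s ∨ ¬r) at every k in [5,j-1].
  j=5: rhs fails.
  j=6: rhs fails.
  j=7: rhs holds; lhs holds on [5,6]. k = 2.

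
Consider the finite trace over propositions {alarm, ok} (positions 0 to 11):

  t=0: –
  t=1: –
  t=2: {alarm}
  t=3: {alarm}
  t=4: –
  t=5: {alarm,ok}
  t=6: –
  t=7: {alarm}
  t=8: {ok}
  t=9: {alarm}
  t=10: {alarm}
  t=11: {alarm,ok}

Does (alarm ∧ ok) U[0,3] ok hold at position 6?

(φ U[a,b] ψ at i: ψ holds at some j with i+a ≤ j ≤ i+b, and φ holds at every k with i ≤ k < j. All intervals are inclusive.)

No

Need some j in [6,9] with ok, and (alarm ∧ ok) at every k in [6,j-1].
  j=6: ok false.
  j=7: ok false.
  j=8: ok holds, but (alarm ∧ ok) fails at k=6 → not this j.
  j=9: ok false.
No j in the window works → until fails.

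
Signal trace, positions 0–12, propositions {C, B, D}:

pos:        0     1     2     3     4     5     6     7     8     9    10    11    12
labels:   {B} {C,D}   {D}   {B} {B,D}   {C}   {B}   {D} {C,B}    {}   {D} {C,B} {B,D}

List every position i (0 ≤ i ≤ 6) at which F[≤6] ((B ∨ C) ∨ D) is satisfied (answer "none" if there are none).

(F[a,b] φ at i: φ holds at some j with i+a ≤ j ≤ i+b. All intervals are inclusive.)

Evaluate at each i in [0,6]:
  i=0: ✓ (witness j=0)
  i=1: ✓ (witness j=1)
  i=2: ✓ (witness j=2)
  i=3: ✓ (witness j=3)
  i=4: ✓ (witness j=4)
  i=5: ✓ (witness j=5)
  i=6: ✓ (witness j=6)

0, 1, 2, 3, 4, 5, 6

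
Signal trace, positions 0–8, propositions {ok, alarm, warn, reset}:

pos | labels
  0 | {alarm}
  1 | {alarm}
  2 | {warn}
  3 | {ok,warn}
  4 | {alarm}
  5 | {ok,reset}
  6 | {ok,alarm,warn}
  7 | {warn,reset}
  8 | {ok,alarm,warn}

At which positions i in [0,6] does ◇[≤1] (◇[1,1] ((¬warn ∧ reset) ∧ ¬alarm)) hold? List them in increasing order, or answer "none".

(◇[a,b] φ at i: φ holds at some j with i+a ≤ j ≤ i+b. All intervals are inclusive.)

Evaluate at each i in [0,6]:
  i=0: ✗ (none in [0,1])
  i=1: ✗ (none in [1,2])
  i=2: ✗ (none in [2,3])
  i=3: ✓ (witness j=4)
  i=4: ✓ (witness j=4)
  i=5: ✗ (none in [5,6])
  i=6: ✗ (none in [6,7])

3, 4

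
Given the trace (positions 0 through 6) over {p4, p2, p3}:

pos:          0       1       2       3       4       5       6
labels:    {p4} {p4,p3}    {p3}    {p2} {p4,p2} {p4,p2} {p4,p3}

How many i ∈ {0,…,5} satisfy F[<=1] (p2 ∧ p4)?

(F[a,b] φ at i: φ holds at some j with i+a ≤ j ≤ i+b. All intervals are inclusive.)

Evaluate at each i in [0,5]:
  i=0: ✗ (none in [0,1])
  i=1: ✗ (none in [1,2])
  i=2: ✗ (none in [2,3])
  i=3: ✓ (witness j=4)
  i=4: ✓ (witness j=4)
  i=5: ✓ (witness j=5)
Positions where it holds: {3, 4, 5} → 3.

3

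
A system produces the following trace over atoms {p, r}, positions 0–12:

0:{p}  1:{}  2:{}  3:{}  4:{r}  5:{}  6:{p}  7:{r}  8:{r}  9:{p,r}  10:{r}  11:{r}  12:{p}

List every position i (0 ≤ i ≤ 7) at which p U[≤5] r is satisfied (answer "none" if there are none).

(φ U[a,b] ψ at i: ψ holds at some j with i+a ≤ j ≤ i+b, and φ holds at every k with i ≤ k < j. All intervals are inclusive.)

Evaluate at each i in [0,7]:
  i=0: ✗ (lhs fails at k=1 before rhs at j=4)
  i=1: ✗ (lhs fails at k=1 before rhs at j=4)
  i=2: ✗ (lhs fails at k=2 before rhs at j=4)
  i=3: ✗ (lhs fails at k=3 before rhs at j=4)
  i=4: ✓ (rhs at j=4)
  i=5: ✗ (lhs fails at k=5 before rhs at j=7)
  i=6: ✓ (rhs at j=7; lhs holds on [6,6])
  i=7: ✓ (rhs at j=7)

4, 6, 7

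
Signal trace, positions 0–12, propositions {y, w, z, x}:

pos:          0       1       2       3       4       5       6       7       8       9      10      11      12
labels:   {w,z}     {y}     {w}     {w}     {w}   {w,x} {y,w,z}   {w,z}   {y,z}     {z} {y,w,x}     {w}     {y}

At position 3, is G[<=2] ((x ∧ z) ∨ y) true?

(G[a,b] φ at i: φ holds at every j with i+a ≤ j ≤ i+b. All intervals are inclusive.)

Check ((x ∧ z) ∨ y) at every j in [3,5]:
  j=3: false
  j=4: false
  j=5: false
Fails at j=3 → formula fails.

Does not hold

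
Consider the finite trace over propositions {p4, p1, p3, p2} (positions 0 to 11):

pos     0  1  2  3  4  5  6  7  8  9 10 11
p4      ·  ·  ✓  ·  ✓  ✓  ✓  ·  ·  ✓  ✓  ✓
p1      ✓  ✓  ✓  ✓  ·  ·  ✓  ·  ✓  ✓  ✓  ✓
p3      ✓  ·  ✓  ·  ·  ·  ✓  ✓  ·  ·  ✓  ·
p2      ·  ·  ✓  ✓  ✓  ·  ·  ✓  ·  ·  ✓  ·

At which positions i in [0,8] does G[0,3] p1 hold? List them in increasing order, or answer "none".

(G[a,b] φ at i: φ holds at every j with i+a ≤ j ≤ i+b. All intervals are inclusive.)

Evaluate at each i in [0,8]:
  i=0: ✓ (all of [0,3])
  i=1: ✗ (fails at j=4)
  i=2: ✗ (fails at j=4)
  i=3: ✗ (fails at j=4)
  i=4: ✗ (fails at j=4)
  i=5: ✗ (fails at j=5)
  i=6: ✗ (fails at j=7)
  i=7: ✗ (fails at j=7)
  i=8: ✓ (all of [8,11])

0, 8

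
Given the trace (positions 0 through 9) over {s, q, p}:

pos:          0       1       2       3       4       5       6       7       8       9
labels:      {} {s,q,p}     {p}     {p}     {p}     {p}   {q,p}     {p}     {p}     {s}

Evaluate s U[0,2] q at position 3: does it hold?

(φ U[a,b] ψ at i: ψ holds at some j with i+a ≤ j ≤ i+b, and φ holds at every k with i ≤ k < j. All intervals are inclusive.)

No

Need some j in [3,5] with q, and s at every k in [3,j-1].
  j=3: q false.
  j=4: q false.
  j=5: q false.
No j in the window works → until fails.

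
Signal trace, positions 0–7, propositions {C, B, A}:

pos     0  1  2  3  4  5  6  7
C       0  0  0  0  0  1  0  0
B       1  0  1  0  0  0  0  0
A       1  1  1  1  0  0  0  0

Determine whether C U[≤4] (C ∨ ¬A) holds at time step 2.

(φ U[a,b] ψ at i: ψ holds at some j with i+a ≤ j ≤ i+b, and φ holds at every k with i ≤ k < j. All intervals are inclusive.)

False

Need some j in [2,6] with (C ∨ ¬A), and C at every k in [2,j-1].
  j=2: (C ∨ ¬A) false.
  j=3: (C ∨ ¬A) false.
  j=4: (C ∨ ¬A) holds, but C fails at k=2 → not this j.
  j=5: (C ∨ ¬A) holds, but C fails at k=2 → not this j.
  j=6: (C ∨ ¬A) holds, but C fails at k=2 → not this j.
No j in the window works → until fails.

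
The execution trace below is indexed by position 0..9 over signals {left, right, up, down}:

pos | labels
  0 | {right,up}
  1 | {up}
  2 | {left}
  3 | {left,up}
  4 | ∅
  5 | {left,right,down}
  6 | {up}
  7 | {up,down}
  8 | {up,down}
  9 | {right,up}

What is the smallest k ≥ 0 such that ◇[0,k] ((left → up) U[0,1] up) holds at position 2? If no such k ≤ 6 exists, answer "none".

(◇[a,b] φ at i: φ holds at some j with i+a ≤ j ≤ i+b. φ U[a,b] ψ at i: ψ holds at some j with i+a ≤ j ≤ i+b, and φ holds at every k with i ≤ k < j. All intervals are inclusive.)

1

Scan j = 2,3,… for ((left → up) U[0,1] up):
  j=2: fails
  j=3: holds
First hit at j=3, so smallest k = 3-2 = 1.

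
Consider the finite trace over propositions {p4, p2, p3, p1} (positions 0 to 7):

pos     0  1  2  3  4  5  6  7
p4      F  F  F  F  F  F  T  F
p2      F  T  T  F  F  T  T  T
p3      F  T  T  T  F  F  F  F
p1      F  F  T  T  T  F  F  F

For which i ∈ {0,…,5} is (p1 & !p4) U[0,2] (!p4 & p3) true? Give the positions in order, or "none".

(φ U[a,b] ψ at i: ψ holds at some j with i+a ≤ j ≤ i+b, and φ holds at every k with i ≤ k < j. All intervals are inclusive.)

1, 2, 3

Evaluate at each i in [0,5]:
  i=0: ✗ (lhs fails at k=0 before rhs at j=1)
  i=1: ✓ (rhs at j=1)
  i=2: ✓ (rhs at j=2)
  i=3: ✓ (rhs at j=3)
  i=4: ✗ (no rhs in [4,6])
  i=5: ✗ (no rhs in [5,7])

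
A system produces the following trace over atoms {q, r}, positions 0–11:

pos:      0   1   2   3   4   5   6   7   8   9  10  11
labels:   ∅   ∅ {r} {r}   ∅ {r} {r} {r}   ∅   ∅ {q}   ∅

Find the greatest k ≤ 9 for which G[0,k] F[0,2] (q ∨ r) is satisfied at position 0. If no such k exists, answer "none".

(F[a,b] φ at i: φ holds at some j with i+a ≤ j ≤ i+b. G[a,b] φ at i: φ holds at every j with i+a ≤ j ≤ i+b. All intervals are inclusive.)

F[0,2] (q ∨ r) must hold from j=0 onward; find where it first fails.
  j=0: holds
  j=1: holds
  j=2: holds
  j=3: holds
  j=4: holds
  j=5: holds
  j=6: holds
  j=7: holds
  j=8: holds
  j=9: holds
Holds through j=9; largest k = 9.

9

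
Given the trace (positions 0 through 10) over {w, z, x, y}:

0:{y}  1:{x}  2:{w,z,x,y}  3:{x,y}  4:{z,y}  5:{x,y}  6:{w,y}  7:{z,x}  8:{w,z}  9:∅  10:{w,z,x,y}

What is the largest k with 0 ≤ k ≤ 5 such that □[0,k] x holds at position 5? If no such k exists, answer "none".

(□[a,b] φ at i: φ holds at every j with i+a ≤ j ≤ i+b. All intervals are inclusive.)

0

x must hold from j=5 onward; find where it first fails.
  j=5: holds
  j=6: fails
Holds on [5,5], so largest k = 0.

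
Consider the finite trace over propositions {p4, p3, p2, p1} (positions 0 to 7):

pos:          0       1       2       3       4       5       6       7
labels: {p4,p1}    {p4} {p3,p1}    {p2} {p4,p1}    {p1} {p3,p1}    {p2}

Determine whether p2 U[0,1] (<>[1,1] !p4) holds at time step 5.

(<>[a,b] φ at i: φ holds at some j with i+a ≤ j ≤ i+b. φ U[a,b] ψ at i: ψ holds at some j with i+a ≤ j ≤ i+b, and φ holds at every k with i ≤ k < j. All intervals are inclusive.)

Need some j in [5,6] with <>[1,1] !p4, and p2 at every k in [5,j-1].
  j=5: <>[1,1] !p4 holds; no prefix to check → satisfied.

Yes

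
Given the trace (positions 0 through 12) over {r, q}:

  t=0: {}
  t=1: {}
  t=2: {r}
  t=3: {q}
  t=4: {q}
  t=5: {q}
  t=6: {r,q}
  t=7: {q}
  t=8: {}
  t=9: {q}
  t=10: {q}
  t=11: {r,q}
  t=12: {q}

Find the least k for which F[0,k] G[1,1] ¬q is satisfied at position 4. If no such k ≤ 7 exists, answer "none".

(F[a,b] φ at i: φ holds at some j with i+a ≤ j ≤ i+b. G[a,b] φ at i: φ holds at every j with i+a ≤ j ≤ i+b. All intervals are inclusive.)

3

Scan j = 4,5,… for G[1,1] ¬q:
  j=4: fails
  j=5: fails
  j=6: fails
  j=7: holds
First hit at j=7, so smallest k = 7-4 = 3.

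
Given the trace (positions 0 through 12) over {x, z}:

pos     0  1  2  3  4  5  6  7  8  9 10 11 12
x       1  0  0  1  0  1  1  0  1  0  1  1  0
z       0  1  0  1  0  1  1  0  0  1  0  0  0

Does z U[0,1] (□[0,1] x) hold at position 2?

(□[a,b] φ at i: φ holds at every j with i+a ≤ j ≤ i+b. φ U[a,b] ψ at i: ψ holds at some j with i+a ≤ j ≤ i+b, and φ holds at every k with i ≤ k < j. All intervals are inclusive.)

Need some j in [2,3] with □[0,1] x, and z at every k in [2,j-1].
  j=2: □[0,1] x — fails at 2.
  j=3: □[0,1] x — fails at 4.
No j in the window works → until fails.

False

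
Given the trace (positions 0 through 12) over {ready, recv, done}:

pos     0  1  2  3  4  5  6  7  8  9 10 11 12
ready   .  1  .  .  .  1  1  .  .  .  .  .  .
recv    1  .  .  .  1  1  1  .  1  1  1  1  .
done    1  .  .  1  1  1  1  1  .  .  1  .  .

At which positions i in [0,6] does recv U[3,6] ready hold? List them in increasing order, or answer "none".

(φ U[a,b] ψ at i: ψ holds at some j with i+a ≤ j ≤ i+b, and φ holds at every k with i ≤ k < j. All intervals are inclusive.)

Evaluate at each i in [0,6]:
  i=0: ✗ (lhs fails at k=1 before rhs at j=5)
  i=1: ✗ (lhs fails at k=1 before rhs at j=5)
  i=2: ✗ (lhs fails at k=2 before rhs at j=5)
  i=3: ✗ (lhs fails at k=3 before rhs at j=6)
  i=4: ✗ (no rhs in [7,10])
  i=5: ✗ (no rhs in [8,11])
  i=6: ✗ (no rhs in [9,12])

none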